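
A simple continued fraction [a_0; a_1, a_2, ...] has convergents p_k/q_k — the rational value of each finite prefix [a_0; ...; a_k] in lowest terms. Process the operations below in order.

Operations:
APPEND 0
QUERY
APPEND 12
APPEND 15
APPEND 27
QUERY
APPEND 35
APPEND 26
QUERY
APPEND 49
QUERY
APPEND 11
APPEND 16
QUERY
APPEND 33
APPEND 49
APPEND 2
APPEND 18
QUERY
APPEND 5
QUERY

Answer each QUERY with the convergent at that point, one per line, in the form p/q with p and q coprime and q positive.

0/1
406/4899
370256/4467695
18156769/219088701
3219672209/38850183197
195027755179305/2353302921967006
985683693724531/11893754888603217

APPEND 0: p_0 = 0·1 + 0 = 0, q_0 = 0·0 + 1 = 1 → 0/1
APPEND 12: p_1 = 12·0 + 1 = 1, q_1 = 12·1 + 0 = 12 → 1/12
APPEND 15: p_2 = 15·1 + 0 = 15, q_2 = 15·12 + 1 = 181 → 15/181
APPEND 27: p_3 = 27·15 + 1 = 406, q_3 = 27·181 + 12 = 4899 → 406/4899
APPEND 35: p_4 = 35·406 + 15 = 14225, q_4 = 35·4899 + 181 = 171646 → 14225/171646
APPEND 26: p_5 = 26·14225 + 406 = 370256, q_5 = 26·171646 + 4899 = 4467695 → 370256/4467695
APPEND 49: p_6 = 49·370256 + 14225 = 18156769, q_6 = 49·4467695 + 171646 = 219088701 → 18156769/219088701
APPEND 11: p_7 = 11·18156769 + 370256 = 200094715, q_7 = 11·219088701 + 4467695 = 2414443406 → 200094715/2414443406
APPEND 16: p_8 = 16·200094715 + 18156769 = 3219672209, q_8 = 16·2414443406 + 219088701 = 38850183197 → 3219672209/38850183197
APPEND 33: p_9 = 33·3219672209 + 200094715 = 106449277612, q_9 = 33·38850183197 + 2414443406 = 1284470488907 → 106449277612/1284470488907
APPEND 49: p_10 = 49·106449277612 + 3219672209 = 5219234275197, q_10 = 49·1284470488907 + 38850183197 = 62977904139640 → 5219234275197/62977904139640
APPEND 2: p_11 = 2·5219234275197 + 106449277612 = 10544917828006, q_11 = 2·62977904139640 + 1284470488907 = 127240278768187 → 10544917828006/127240278768187
APPEND 18: p_12 = 18·10544917828006 + 5219234275197 = 195027755179305, q_12 = 18·127240278768187 + 62977904139640 = 2353302921967006 → 195027755179305/2353302921967006
APPEND 5: p_13 = 5·195027755179305 + 10544917828006 = 985683693724531, q_13 = 5·2353302921967006 + 127240278768187 = 11893754888603217 → 985683693724531/11893754888603217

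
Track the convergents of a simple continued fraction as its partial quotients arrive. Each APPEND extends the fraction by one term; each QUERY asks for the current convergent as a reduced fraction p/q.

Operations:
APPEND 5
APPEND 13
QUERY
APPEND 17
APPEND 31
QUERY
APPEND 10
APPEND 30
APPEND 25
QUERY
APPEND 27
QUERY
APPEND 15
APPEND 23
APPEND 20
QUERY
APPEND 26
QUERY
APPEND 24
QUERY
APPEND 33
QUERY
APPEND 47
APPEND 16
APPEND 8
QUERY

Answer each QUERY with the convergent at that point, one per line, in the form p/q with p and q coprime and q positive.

APPEND 5: p_0 = 5·1 + 0 = 5, q_0 = 5·0 + 1 = 1 → 5/1
APPEND 13: p_1 = 13·5 + 1 = 66, q_1 = 13·1 + 0 = 13 → 66/13
APPEND 17: p_2 = 17·66 + 5 = 1127, q_2 = 17·13 + 1 = 222 → 1127/222
APPEND 31: p_3 = 31·1127 + 66 = 35003, q_3 = 31·222 + 13 = 6895 → 35003/6895
APPEND 10: p_4 = 10·35003 + 1127 = 351157, q_4 = 10·6895 + 222 = 69172 → 351157/69172
APPEND 30: p_5 = 30·351157 + 35003 = 10569713, q_5 = 30·69172 + 6895 = 2082055 → 10569713/2082055
APPEND 25: p_6 = 25·10569713 + 351157 = 264593982, q_6 = 25·2082055 + 69172 = 52120547 → 264593982/52120547
APPEND 27: p_7 = 27·264593982 + 10569713 = 7154607227, q_7 = 27·52120547 + 2082055 = 1409336824 → 7154607227/1409336824
APPEND 15: p_8 = 15·7154607227 + 264593982 = 107583702387, q_8 = 15·1409336824 + 52120547 = 21192172907 → 107583702387/21192172907
APPEND 23: p_9 = 23·107583702387 + 7154607227 = 2481579762128, q_9 = 23·21192172907 + 1409336824 = 488829313685 → 2481579762128/488829313685
APPEND 20: p_10 = 20·2481579762128 + 107583702387 = 49739178944947, q_10 = 20·488829313685 + 21192172907 = 9797778446607 → 49739178944947/9797778446607
APPEND 26: p_11 = 26·49739178944947 + 2481579762128 = 1295700232330750, q_11 = 26·9797778446607 + 488829313685 = 255231068925467 → 1295700232330750/255231068925467
APPEND 24: p_12 = 24·1295700232330750 + 49739178944947 = 31146544754882947, q_12 = 24·255231068925467 + 9797778446607 = 6135343432657815 → 31146544754882947/6135343432657815
APPEND 33: p_13 = 33·31146544754882947 + 1295700232330750 = 1029131677143468001, q_13 = 33·6135343432657815 + 255231068925467 = 202721564346633362 → 1029131677143468001/202721564346633362
APPEND 47: p_14 = 47·1029131677143468001 + 31146544754882947 = 48400335370497878994, q_14 = 47·202721564346633362 + 6135343432657815 = 9534048867724425829 → 48400335370497878994/9534048867724425829
APPEND 16: p_15 = 16·48400335370497878994 + 1029131677143468001 = 775434497605109531905, q_15 = 16·9534048867724425829 + 202721564346633362 = 152747503447937446626 → 775434497605109531905/152747503447937446626
APPEND 8: p_16 = 8·775434497605109531905 + 48400335370497878994 = 6251876316211374134234, q_16 = 8·152747503447937446626 + 9534048867724425829 = 1231514076451223998837 → 6251876316211374134234/1231514076451223998837

66/13
35003/6895
264593982/52120547
7154607227/1409336824
49739178944947/9797778446607
1295700232330750/255231068925467
31146544754882947/6135343432657815
1029131677143468001/202721564346633362
6251876316211374134234/1231514076451223998837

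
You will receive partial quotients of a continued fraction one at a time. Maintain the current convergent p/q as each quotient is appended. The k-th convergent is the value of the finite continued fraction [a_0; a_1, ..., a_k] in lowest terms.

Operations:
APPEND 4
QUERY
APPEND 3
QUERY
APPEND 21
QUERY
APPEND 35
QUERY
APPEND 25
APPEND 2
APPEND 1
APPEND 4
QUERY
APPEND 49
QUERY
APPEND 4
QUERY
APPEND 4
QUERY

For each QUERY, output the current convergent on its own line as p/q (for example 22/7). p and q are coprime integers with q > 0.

4/1
13/3
277/64
9708/2243
3450218/797161
169799321/39231549
682647502/157723357
2900389329/670124977

APPEND 4: p_0 = 4·1 + 0 = 4, q_0 = 4·0 + 1 = 1 → 4/1
APPEND 3: p_1 = 3·4 + 1 = 13, q_1 = 3·1 + 0 = 3 → 13/3
APPEND 21: p_2 = 21·13 + 4 = 277, q_2 = 21·3 + 1 = 64 → 277/64
APPEND 35: p_3 = 35·277 + 13 = 9708, q_3 = 35·64 + 3 = 2243 → 9708/2243
APPEND 25: p_4 = 25·9708 + 277 = 242977, q_4 = 25·2243 + 64 = 56139 → 242977/56139
APPEND 2: p_5 = 2·242977 + 9708 = 495662, q_5 = 2·56139 + 2243 = 114521 → 495662/114521
APPEND 1: p_6 = 1·495662 + 242977 = 738639, q_6 = 1·114521 + 56139 = 170660 → 738639/170660
APPEND 4: p_7 = 4·738639 + 495662 = 3450218, q_7 = 4·170660 + 114521 = 797161 → 3450218/797161
APPEND 49: p_8 = 49·3450218 + 738639 = 169799321, q_8 = 49·797161 + 170660 = 39231549 → 169799321/39231549
APPEND 4: p_9 = 4·169799321 + 3450218 = 682647502, q_9 = 4·39231549 + 797161 = 157723357 → 682647502/157723357
APPEND 4: p_10 = 4·682647502 + 169799321 = 2900389329, q_10 = 4·157723357 + 39231549 = 670124977 → 2900389329/670124977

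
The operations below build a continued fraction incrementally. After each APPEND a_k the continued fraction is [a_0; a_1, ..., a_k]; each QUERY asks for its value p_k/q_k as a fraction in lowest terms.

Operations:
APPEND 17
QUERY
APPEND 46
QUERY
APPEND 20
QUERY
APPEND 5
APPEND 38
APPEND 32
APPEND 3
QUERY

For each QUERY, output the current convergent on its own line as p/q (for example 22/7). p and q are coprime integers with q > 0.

17/1
783/46
15677/921
293571421/17246876

APPEND 17: p_0 = 17·1 + 0 = 17, q_0 = 17·0 + 1 = 1 → 17/1
APPEND 46: p_1 = 46·17 + 1 = 783, q_1 = 46·1 + 0 = 46 → 783/46
APPEND 20: p_2 = 20·783 + 17 = 15677, q_2 = 20·46 + 1 = 921 → 15677/921
APPEND 5: p_3 = 5·15677 + 783 = 79168, q_3 = 5·921 + 46 = 4651 → 79168/4651
APPEND 38: p_4 = 38·79168 + 15677 = 3024061, q_4 = 38·4651 + 921 = 177659 → 3024061/177659
APPEND 32: p_5 = 32·3024061 + 79168 = 96849120, q_5 = 32·177659 + 4651 = 5689739 → 96849120/5689739
APPEND 3: p_6 = 3·96849120 + 3024061 = 293571421, q_6 = 3·5689739 + 177659 = 17246876 → 293571421/17246876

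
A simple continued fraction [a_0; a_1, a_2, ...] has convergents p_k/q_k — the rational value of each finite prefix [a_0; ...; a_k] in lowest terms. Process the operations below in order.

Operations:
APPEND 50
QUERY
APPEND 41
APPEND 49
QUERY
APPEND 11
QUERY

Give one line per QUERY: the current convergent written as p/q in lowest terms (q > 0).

APPEND 50: p_0 = 50·1 + 0 = 50, q_0 = 50·0 + 1 = 1 → 50/1
APPEND 41: p_1 = 41·50 + 1 = 2051, q_1 = 41·1 + 0 = 41 → 2051/41
APPEND 49: p_2 = 49·2051 + 50 = 100549, q_2 = 49·41 + 1 = 2010 → 100549/2010
APPEND 11: p_3 = 11·100549 + 2051 = 1108090, q_3 = 11·2010 + 41 = 22151 → 1108090/22151

50/1
100549/2010
1108090/22151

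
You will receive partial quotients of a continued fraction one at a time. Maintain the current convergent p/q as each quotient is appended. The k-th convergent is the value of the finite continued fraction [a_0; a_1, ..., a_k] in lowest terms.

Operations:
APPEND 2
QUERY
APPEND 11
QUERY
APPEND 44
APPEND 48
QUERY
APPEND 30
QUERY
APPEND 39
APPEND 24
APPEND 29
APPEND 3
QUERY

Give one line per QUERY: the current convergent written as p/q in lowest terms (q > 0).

APPEND 2: p_0 = 2·1 + 0 = 2, q_0 = 2·0 + 1 = 1 → 2/1
APPEND 11: p_1 = 11·2 + 1 = 23, q_1 = 11·1 + 0 = 11 → 23/11
APPEND 44: p_2 = 44·23 + 2 = 1014, q_2 = 44·11 + 1 = 485 → 1014/485
APPEND 48: p_3 = 48·1014 + 23 = 48695, q_3 = 48·485 + 11 = 23291 → 48695/23291
APPEND 30: p_4 = 30·48695 + 1014 = 1461864, q_4 = 30·23291 + 485 = 699215 → 1461864/699215
APPEND 39: p_5 = 39·1461864 + 48695 = 57061391, q_5 = 39·699215 + 23291 = 27292676 → 57061391/27292676
APPEND 24: p_6 = 24·57061391 + 1461864 = 1370935248, q_6 = 24·27292676 + 699215 = 655723439 → 1370935248/655723439
APPEND 29: p_7 = 29·1370935248 + 57061391 = 39814183583, q_7 = 29·655723439 + 27292676 = 19043272407 → 39814183583/19043272407
APPEND 3: p_8 = 3·39814183583 + 1370935248 = 120813485997, q_8 = 3·19043272407 + 655723439 = 57785540660 → 120813485997/57785540660

2/1
23/11
48695/23291
1461864/699215
120813485997/57785540660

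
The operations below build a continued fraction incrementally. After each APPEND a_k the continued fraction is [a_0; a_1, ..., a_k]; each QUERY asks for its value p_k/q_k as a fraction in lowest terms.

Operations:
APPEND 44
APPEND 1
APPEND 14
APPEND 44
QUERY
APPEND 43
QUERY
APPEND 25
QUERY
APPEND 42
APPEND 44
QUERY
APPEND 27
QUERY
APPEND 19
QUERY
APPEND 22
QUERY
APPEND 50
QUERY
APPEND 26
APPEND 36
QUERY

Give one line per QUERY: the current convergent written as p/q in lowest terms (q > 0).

29701/661
1277817/28438
31975126/711611
59178231922/1317020011
1599156495003/35589456397
30443151636979/677516691554
671348492508541/14940956670585
33597867777064029/747725350220804
31505370652839302649/701156527597034408

APPEND 44: p_0 = 44·1 + 0 = 44, q_0 = 44·0 + 1 = 1 → 44/1
APPEND 1: p_1 = 1·44 + 1 = 45, q_1 = 1·1 + 0 = 1 → 45/1
APPEND 14: p_2 = 14·45 + 44 = 674, q_2 = 14·1 + 1 = 15 → 674/15
APPEND 44: p_3 = 44·674 + 45 = 29701, q_3 = 44·15 + 1 = 661 → 29701/661
APPEND 43: p_4 = 43·29701 + 674 = 1277817, q_4 = 43·661 + 15 = 28438 → 1277817/28438
APPEND 25: p_5 = 25·1277817 + 29701 = 31975126, q_5 = 25·28438 + 661 = 711611 → 31975126/711611
APPEND 42: p_6 = 42·31975126 + 1277817 = 1344233109, q_6 = 42·711611 + 28438 = 29916100 → 1344233109/29916100
APPEND 44: p_7 = 44·1344233109 + 31975126 = 59178231922, q_7 = 44·29916100 + 711611 = 1317020011 → 59178231922/1317020011
APPEND 27: p_8 = 27·59178231922 + 1344233109 = 1599156495003, q_8 = 27·1317020011 + 29916100 = 35589456397 → 1599156495003/35589456397
APPEND 19: p_9 = 19·1599156495003 + 59178231922 = 30443151636979, q_9 = 19·35589456397 + 1317020011 = 677516691554 → 30443151636979/677516691554
APPEND 22: p_10 = 22·30443151636979 + 1599156495003 = 671348492508541, q_10 = 22·677516691554 + 35589456397 = 14940956670585 → 671348492508541/14940956670585
APPEND 50: p_11 = 50·671348492508541 + 30443151636979 = 33597867777064029, q_11 = 50·14940956670585 + 677516691554 = 747725350220804 → 33597867777064029/747725350220804
APPEND 26: p_12 = 26·33597867777064029 + 671348492508541 = 874215910696173295, q_12 = 26·747725350220804 + 14940956670585 = 19455800062411489 → 874215910696173295/19455800062411489
APPEND 36: p_13 = 36·874215910696173295 + 33597867777064029 = 31505370652839302649, q_13 = 36·19455800062411489 + 747725350220804 = 701156527597034408 → 31505370652839302649/701156527597034408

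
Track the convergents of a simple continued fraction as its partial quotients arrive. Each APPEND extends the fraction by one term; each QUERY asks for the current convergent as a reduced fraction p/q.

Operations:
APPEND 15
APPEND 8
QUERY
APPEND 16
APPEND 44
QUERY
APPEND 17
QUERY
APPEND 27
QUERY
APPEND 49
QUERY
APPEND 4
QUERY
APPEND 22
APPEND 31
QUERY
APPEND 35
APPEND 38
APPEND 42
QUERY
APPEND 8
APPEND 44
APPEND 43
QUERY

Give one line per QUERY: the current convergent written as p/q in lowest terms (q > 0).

APPEND 15: p_0 = 15·1 + 0 = 15, q_0 = 15·0 + 1 = 1 → 15/1
APPEND 8: p_1 = 8·15 + 1 = 121, q_1 = 8·1 + 0 = 8 → 121/8
APPEND 16: p_2 = 16·121 + 15 = 1951, q_2 = 16·8 + 1 = 129 → 1951/129
APPEND 44: p_3 = 44·1951 + 121 = 85965, q_3 = 44·129 + 8 = 5684 → 85965/5684
APPEND 17: p_4 = 17·85965 + 1951 = 1463356, q_4 = 17·5684 + 129 = 96757 → 1463356/96757
APPEND 27: p_5 = 27·1463356 + 85965 = 39596577, q_5 = 27·96757 + 5684 = 2618123 → 39596577/2618123
APPEND 49: p_6 = 49·39596577 + 1463356 = 1941695629, q_6 = 49·2618123 + 96757 = 128384784 → 1941695629/128384784
APPEND 4: p_7 = 4·1941695629 + 39596577 = 7806379093, q_7 = 4·128384784 + 2618123 = 516157259 → 7806379093/516157259
APPEND 22: p_8 = 22·7806379093 + 1941695629 = 173682035675, q_8 = 22·516157259 + 128384784 = 11483844482 → 173682035675/11483844482
APPEND 31: p_9 = 31·173682035675 + 7806379093 = 5391949485018, q_9 = 31·11483844482 + 516157259 = 356515336201 → 5391949485018/356515336201
APPEND 35: p_10 = 35·5391949485018 + 173682035675 = 188891914011305, q_10 = 35·356515336201 + 11483844482 = 12489520611517 → 188891914011305/12489520611517
APPEND 38: p_11 = 38·188891914011305 + 5391949485018 = 7183284681914608, q_11 = 38·12489520611517 + 356515336201 = 474958298573847 → 7183284681914608/474958298573847
APPEND 42: p_12 = 42·7183284681914608 + 188891914011305 = 301886848554424841, q_12 = 42·474958298573847 + 12489520611517 = 19960738060713091 → 301886848554424841/19960738060713091
APPEND 8: p_13 = 8·301886848554424841 + 7183284681914608 = 2422278073117313336, q_13 = 8·19960738060713091 + 474958298573847 = 160160862784278575 → 2422278073117313336/160160862784278575
APPEND 44: p_14 = 44·2422278073117313336 + 301886848554424841 = 106882122065716211625, q_14 = 44·160160862784278575 + 19960738060713091 = 7067038700568970391 → 106882122065716211625/7067038700568970391
APPEND 43: p_15 = 43·106882122065716211625 + 2422278073117313336 = 4598353526898914413211, q_15 = 43·7067038700568970391 + 160160862784278575 = 304042824987250005388 → 4598353526898914413211/304042824987250005388

121/8
85965/5684
1463356/96757
39596577/2618123
1941695629/128384784
7806379093/516157259
5391949485018/356515336201
301886848554424841/19960738060713091
4598353526898914413211/304042824987250005388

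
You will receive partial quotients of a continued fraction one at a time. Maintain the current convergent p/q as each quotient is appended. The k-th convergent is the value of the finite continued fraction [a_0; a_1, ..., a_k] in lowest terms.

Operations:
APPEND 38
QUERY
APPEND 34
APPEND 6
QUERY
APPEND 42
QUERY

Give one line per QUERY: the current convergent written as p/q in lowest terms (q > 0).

APPEND 38: p_0 = 38·1 + 0 = 38, q_0 = 38·0 + 1 = 1 → 38/1
APPEND 34: p_1 = 34·38 + 1 = 1293, q_1 = 34·1 + 0 = 34 → 1293/34
APPEND 6: p_2 = 6·1293 + 38 = 7796, q_2 = 6·34 + 1 = 205 → 7796/205
APPEND 42: p_3 = 42·7796 + 1293 = 328725, q_3 = 42·205 + 34 = 8644 → 328725/8644

38/1
7796/205
328725/8644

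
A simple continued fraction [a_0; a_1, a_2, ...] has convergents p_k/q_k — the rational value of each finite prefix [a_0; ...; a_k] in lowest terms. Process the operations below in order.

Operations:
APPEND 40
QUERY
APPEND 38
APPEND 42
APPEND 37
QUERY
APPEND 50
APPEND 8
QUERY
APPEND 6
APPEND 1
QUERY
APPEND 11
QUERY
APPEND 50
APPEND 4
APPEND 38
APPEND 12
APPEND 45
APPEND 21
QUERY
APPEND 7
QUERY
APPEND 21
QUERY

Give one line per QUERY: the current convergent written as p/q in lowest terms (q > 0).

40/1
2366635/59127
949532011/23722703
6765119749/169016868
80231904977/2004479713
7042179826546110187/175938818873316414
49630246851417405287/1239940931146617491
1049277363706311621214/26214698372952283725

APPEND 40: p_0 = 40·1 + 0 = 40, q_0 = 40·0 + 1 = 1 → 40/1
APPEND 38: p_1 = 38·40 + 1 = 1521, q_1 = 38·1 + 0 = 38 → 1521/38
APPEND 42: p_2 = 42·1521 + 40 = 63922, q_2 = 42·38 + 1 = 1597 → 63922/1597
APPEND 37: p_3 = 37·63922 + 1521 = 2366635, q_3 = 37·1597 + 38 = 59127 → 2366635/59127
APPEND 50: p_4 = 50·2366635 + 63922 = 118395672, q_4 = 50·59127 + 1597 = 2957947 → 118395672/2957947
APPEND 8: p_5 = 8·118395672 + 2366635 = 949532011, q_5 = 8·2957947 + 59127 = 23722703 → 949532011/23722703
APPEND 6: p_6 = 6·949532011 + 118395672 = 5815587738, q_6 = 6·23722703 + 2957947 = 145294165 → 5815587738/145294165
APPEND 1: p_7 = 1·5815587738 + 949532011 = 6765119749, q_7 = 1·145294165 + 23722703 = 169016868 → 6765119749/169016868
APPEND 11: p_8 = 11·6765119749 + 5815587738 = 80231904977, q_8 = 11·169016868 + 145294165 = 2004479713 → 80231904977/2004479713
APPEND 50: p_9 = 50·80231904977 + 6765119749 = 4018360368599, q_9 = 50·2004479713 + 169016868 = 100393002518 → 4018360368599/100393002518
APPEND 4: p_10 = 4·4018360368599 + 80231904977 = 16153673379373, q_10 = 4·100393002518 + 2004479713 = 403576489785 → 16153673379373/403576489785
APPEND 38: p_11 = 38·16153673379373 + 4018360368599 = 617857948784773, q_11 = 38·403576489785 + 100393002518 = 15436299614348 → 617857948784773/15436299614348
APPEND 12: p_12 = 12·617857948784773 + 16153673379373 = 7430449058796649, q_12 = 12·15436299614348 + 403576489785 = 185639171861961 → 7430449058796649/185639171861961
APPEND 45: p_13 = 45·7430449058796649 + 617857948784773 = 334988065594633978, q_13 = 45·185639171861961 + 15436299614348 = 8369199033402593 → 334988065594633978/8369199033402593
APPEND 21: p_14 = 21·334988065594633978 + 7430449058796649 = 7042179826546110187, q_14 = 21·8369199033402593 + 185639171861961 = 175938818873316414 → 7042179826546110187/175938818873316414
APPEND 7: p_15 = 7·7042179826546110187 + 334988065594633978 = 49630246851417405287, q_15 = 7·175938818873316414 + 8369199033402593 = 1239940931146617491 → 49630246851417405287/1239940931146617491
APPEND 21: p_16 = 21·49630246851417405287 + 7042179826546110187 = 1049277363706311621214, q_16 = 21·1239940931146617491 + 175938818873316414 = 26214698372952283725 → 1049277363706311621214/26214698372952283725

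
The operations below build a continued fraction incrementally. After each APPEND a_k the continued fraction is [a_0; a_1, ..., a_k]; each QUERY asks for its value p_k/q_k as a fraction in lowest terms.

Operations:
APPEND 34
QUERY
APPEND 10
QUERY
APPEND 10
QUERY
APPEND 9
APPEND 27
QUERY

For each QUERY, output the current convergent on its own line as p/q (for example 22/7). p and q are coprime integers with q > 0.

34/1
341/10
3444/101
849543/24914

APPEND 34: p_0 = 34·1 + 0 = 34, q_0 = 34·0 + 1 = 1 → 34/1
APPEND 10: p_1 = 10·34 + 1 = 341, q_1 = 10·1 + 0 = 10 → 341/10
APPEND 10: p_2 = 10·341 + 34 = 3444, q_2 = 10·10 + 1 = 101 → 3444/101
APPEND 9: p_3 = 9·3444 + 341 = 31337, q_3 = 9·101 + 10 = 919 → 31337/919
APPEND 27: p_4 = 27·31337 + 3444 = 849543, q_4 = 27·919 + 101 = 24914 → 849543/24914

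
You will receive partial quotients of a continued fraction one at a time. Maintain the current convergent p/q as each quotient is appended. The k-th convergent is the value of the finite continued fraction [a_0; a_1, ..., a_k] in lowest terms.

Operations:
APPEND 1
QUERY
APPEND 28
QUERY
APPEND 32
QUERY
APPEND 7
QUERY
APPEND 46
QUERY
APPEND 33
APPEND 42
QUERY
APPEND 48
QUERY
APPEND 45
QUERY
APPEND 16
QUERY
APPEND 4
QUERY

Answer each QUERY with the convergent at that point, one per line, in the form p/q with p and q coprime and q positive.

1/1
29/28
929/897
6532/6307
301401/291019
418317531/403908247
20089194253/19397205790
904432058916/873278168797
14491002136909/13991847906542
58868440606552/56840669794965

APPEND 1: p_0 = 1·1 + 0 = 1, q_0 = 1·0 + 1 = 1 → 1/1
APPEND 28: p_1 = 28·1 + 1 = 29, q_1 = 28·1 + 0 = 28 → 29/28
APPEND 32: p_2 = 32·29 + 1 = 929, q_2 = 32·28 + 1 = 897 → 929/897
APPEND 7: p_3 = 7·929 + 29 = 6532, q_3 = 7·897 + 28 = 6307 → 6532/6307
APPEND 46: p_4 = 46·6532 + 929 = 301401, q_4 = 46·6307 + 897 = 291019 → 301401/291019
APPEND 33: p_5 = 33·301401 + 6532 = 9952765, q_5 = 33·291019 + 6307 = 9609934 → 9952765/9609934
APPEND 42: p_6 = 42·9952765 + 301401 = 418317531, q_6 = 42·9609934 + 291019 = 403908247 → 418317531/403908247
APPEND 48: p_7 = 48·418317531 + 9952765 = 20089194253, q_7 = 48·403908247 + 9609934 = 19397205790 → 20089194253/19397205790
APPEND 45: p_8 = 45·20089194253 + 418317531 = 904432058916, q_8 = 45·19397205790 + 403908247 = 873278168797 → 904432058916/873278168797
APPEND 16: p_9 = 16·904432058916 + 20089194253 = 14491002136909, q_9 = 16·873278168797 + 19397205790 = 13991847906542 → 14491002136909/13991847906542
APPEND 4: p_10 = 4·14491002136909 + 904432058916 = 58868440606552, q_10 = 4·13991847906542 + 873278168797 = 56840669794965 → 58868440606552/56840669794965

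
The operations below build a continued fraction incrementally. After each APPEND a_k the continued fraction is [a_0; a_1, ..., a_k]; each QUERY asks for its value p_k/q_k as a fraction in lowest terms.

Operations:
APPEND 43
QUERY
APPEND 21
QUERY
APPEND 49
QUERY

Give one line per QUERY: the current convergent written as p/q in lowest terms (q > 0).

43/1
904/21
44339/1030

APPEND 43: p_0 = 43·1 + 0 = 43, q_0 = 43·0 + 1 = 1 → 43/1
APPEND 21: p_1 = 21·43 + 1 = 904, q_1 = 21·1 + 0 = 21 → 904/21
APPEND 49: p_2 = 49·904 + 43 = 44339, q_2 = 49·21 + 1 = 1030 → 44339/1030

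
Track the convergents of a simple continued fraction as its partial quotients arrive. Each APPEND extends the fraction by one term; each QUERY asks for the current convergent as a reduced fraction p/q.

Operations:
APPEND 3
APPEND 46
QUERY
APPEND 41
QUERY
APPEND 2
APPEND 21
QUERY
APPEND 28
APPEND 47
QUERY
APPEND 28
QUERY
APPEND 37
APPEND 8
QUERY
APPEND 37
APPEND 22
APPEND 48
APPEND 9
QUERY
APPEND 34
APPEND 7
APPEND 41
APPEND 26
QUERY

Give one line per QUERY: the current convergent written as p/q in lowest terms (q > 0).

139/46
5702/1887
248105/82107
327296806/108314459
9171269051/3035107668
2726485282595/902293493068
966309642040359415/319787129557522129
248078602939089819530675/82098264248943888953958

APPEND 3: p_0 = 3·1 + 0 = 3, q_0 = 3·0 + 1 = 1 → 3/1
APPEND 46: p_1 = 46·3 + 1 = 139, q_1 = 46·1 + 0 = 46 → 139/46
APPEND 41: p_2 = 41·139 + 3 = 5702, q_2 = 41·46 + 1 = 1887 → 5702/1887
APPEND 2: p_3 = 2·5702 + 139 = 11543, q_3 = 2·1887 + 46 = 3820 → 11543/3820
APPEND 21: p_4 = 21·11543 + 5702 = 248105, q_4 = 21·3820 + 1887 = 82107 → 248105/82107
APPEND 28: p_5 = 28·248105 + 11543 = 6958483, q_5 = 28·82107 + 3820 = 2302816 → 6958483/2302816
APPEND 47: p_6 = 47·6958483 + 248105 = 327296806, q_6 = 47·2302816 + 82107 = 108314459 → 327296806/108314459
APPEND 28: p_7 = 28·327296806 + 6958483 = 9171269051, q_7 = 28·108314459 + 2302816 = 3035107668 → 9171269051/3035107668
APPEND 37: p_8 = 37·9171269051 + 327296806 = 339664251693, q_8 = 37·3035107668 + 108314459 = 112407298175 → 339664251693/112407298175
APPEND 8: p_9 = 8·339664251693 + 9171269051 = 2726485282595, q_9 = 8·112407298175 + 3035107668 = 902293493068 → 2726485282595/902293493068
APPEND 37: p_10 = 37·2726485282595 + 339664251693 = 101219619707708, q_10 = 37·902293493068 + 112407298175 = 33497266541691 → 101219619707708/33497266541691
APPEND 22: p_11 = 22·101219619707708 + 2726485282595 = 2229558118852171, q_11 = 22·33497266541691 + 902293493068 = 737842157410270 → 2229558118852171/737842157410270
APPEND 48: p_12 = 48·2229558118852171 + 101219619707708 = 107120009324611916, q_12 = 48·737842157410270 + 33497266541691 = 35449920822234651 → 107120009324611916/35449920822234651
APPEND 9: p_13 = 9·107120009324611916 + 2229558118852171 = 966309642040359415, q_13 = 9·35449920822234651 + 737842157410270 = 319787129557522129 → 966309642040359415/319787129557522129
APPEND 34: p_14 = 34·966309642040359415 + 107120009324611916 = 32961647838696832026, q_14 = 34·319787129557522129 + 35449920822234651 = 10908212325777987037 → 32961647838696832026/10908212325777987037
APPEND 7: p_15 = 7·32961647838696832026 + 966309642040359415 = 231697844512918183597, q_15 = 7·10908212325777987037 + 319787129557522129 = 76677273410003431388 → 231697844512918183597/76677273410003431388
APPEND 41: p_16 = 41·231697844512918183597 + 32961647838696832026 = 9532573272868342359503, q_16 = 41·76677273410003431388 + 10908212325777987037 = 3154676422135918673945 → 9532573272868342359503/3154676422135918673945
APPEND 26: p_17 = 26·9532573272868342359503 + 231697844512918183597 = 248078602939089819530675, q_17 = 26·3154676422135918673945 + 76677273410003431388 = 82098264248943888953958 → 248078602939089819530675/82098264248943888953958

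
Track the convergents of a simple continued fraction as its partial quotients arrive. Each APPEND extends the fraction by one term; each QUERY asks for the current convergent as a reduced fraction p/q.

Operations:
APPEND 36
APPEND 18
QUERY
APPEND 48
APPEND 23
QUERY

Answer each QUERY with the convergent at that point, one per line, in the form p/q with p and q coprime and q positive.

649/18
717973/19913

APPEND 36: p_0 = 36·1 + 0 = 36, q_0 = 36·0 + 1 = 1 → 36/1
APPEND 18: p_1 = 18·36 + 1 = 649, q_1 = 18·1 + 0 = 18 → 649/18
APPEND 48: p_2 = 48·649 + 36 = 31188, q_2 = 48·18 + 1 = 865 → 31188/865
APPEND 23: p_3 = 23·31188 + 649 = 717973, q_3 = 23·865 + 18 = 19913 → 717973/19913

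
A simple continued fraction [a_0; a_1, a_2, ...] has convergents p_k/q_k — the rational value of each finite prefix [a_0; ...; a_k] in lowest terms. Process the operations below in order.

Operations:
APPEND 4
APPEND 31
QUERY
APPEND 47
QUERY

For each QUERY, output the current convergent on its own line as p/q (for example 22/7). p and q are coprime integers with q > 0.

APPEND 4: p_0 = 4·1 + 0 = 4, q_0 = 4·0 + 1 = 1 → 4/1
APPEND 31: p_1 = 31·4 + 1 = 125, q_1 = 31·1 + 0 = 31 → 125/31
APPEND 47: p_2 = 47·125 + 4 = 5879, q_2 = 47·31 + 1 = 1458 → 5879/1458

125/31
5879/1458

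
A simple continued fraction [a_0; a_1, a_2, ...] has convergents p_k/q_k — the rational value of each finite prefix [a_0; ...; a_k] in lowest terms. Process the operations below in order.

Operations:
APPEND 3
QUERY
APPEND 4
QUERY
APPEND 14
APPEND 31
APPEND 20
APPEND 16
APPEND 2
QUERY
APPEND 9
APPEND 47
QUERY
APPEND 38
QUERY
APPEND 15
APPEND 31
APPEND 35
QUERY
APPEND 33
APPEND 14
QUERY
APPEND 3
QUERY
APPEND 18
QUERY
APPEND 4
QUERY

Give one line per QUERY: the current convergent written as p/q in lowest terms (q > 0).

APPEND 3: p_0 = 3·1 + 0 = 3, q_0 = 3·0 + 1 = 1 → 3/1
APPEND 4: p_1 = 4·3 + 1 = 13, q_1 = 4·1 + 0 = 4 → 13/4
APPEND 14: p_2 = 14·13 + 3 = 185, q_2 = 14·4 + 1 = 57 → 185/57
APPEND 31: p_3 = 31·185 + 13 = 5748, q_3 = 31·57 + 4 = 1771 → 5748/1771
APPEND 20: p_4 = 20·5748 + 185 = 115145, q_4 = 20·1771 + 57 = 35477 → 115145/35477
APPEND 16: p_5 = 16·115145 + 5748 = 1848068, q_5 = 16·35477 + 1771 = 569403 → 1848068/569403
APPEND 2: p_6 = 2·1848068 + 115145 = 3811281, q_6 = 2·569403 + 35477 = 1174283 → 3811281/1174283
APPEND 9: p_7 = 9·3811281 + 1848068 = 36149597, q_7 = 9·1174283 + 569403 = 11137950 → 36149597/11137950
APPEND 47: p_8 = 47·36149597 + 3811281 = 1702842340, q_8 = 47·11137950 + 1174283 = 524657933 → 1702842340/524657933
APPEND 38: p_9 = 38·1702842340 + 36149597 = 64744158517, q_9 = 38·524657933 + 11137950 = 19948139404 → 64744158517/19948139404
APPEND 15: p_10 = 15·64744158517 + 1702842340 = 972865220095, q_10 = 15·19948139404 + 524657933 = 299746748993 → 972865220095/299746748993
APPEND 31: p_11 = 31·972865220095 + 64744158517 = 30223565981462, q_11 = 31·299746748993 + 19948139404 = 9312097358187 → 30223565981462/9312097358187
APPEND 35: p_12 = 35·30223565981462 + 972865220095 = 1058797674571265, q_12 = 35·9312097358187 + 299746748993 = 326223154285538 → 1058797674571265/326223154285538
APPEND 33: p_13 = 33·1058797674571265 + 30223565981462 = 34970546826833207, q_13 = 33·326223154285538 + 9312097358187 = 10774676188780941 → 34970546826833207/10774676188780941
APPEND 14: p_14 = 14·34970546826833207 + 1058797674571265 = 490646453250236163, q_14 = 14·10774676188780941 + 326223154285538 = 151171689797218712 → 490646453250236163/151171689797218712
APPEND 3: p_15 = 3·490646453250236163 + 34970546826833207 = 1506909906577541696, q_15 = 3·151171689797218712 + 10774676188780941 = 464289745580437077 → 1506909906577541696/464289745580437077
APPEND 18: p_16 = 18·1506909906577541696 + 490646453250236163 = 27615024771645986691, q_16 = 18·464289745580437077 + 151171689797218712 = 8508387110245086098 → 27615024771645986691/8508387110245086098
APPEND 4: p_17 = 4·27615024771645986691 + 1506909906577541696 = 111967008993161488460, q_17 = 4·8508387110245086098 + 464289745580437077 = 34497838186560781469 → 111967008993161488460/34497838186560781469

3/1
13/4
3811281/1174283
1702842340/524657933
64744158517/19948139404
1058797674571265/326223154285538
490646453250236163/151171689797218712
1506909906577541696/464289745580437077
27615024771645986691/8508387110245086098
111967008993161488460/34497838186560781469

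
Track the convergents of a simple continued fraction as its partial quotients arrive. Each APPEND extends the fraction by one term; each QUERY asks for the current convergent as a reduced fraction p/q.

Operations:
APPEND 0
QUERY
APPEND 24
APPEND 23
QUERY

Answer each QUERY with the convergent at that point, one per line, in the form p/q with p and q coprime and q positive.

0/1
23/553

APPEND 0: p_0 = 0·1 + 0 = 0, q_0 = 0·0 + 1 = 1 → 0/1
APPEND 24: p_1 = 24·0 + 1 = 1, q_1 = 24·1 + 0 = 24 → 1/24
APPEND 23: p_2 = 23·1 + 0 = 23, q_2 = 23·24 + 1 = 553 → 23/553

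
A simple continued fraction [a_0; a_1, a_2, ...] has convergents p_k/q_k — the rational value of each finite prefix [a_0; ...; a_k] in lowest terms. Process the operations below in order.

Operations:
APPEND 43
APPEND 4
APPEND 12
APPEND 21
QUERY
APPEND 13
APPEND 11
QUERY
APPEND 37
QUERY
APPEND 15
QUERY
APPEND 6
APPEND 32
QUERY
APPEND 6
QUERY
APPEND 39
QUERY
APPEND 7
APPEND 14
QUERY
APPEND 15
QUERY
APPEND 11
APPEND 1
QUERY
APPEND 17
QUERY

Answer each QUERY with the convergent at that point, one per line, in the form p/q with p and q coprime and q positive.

44672/1033
6456077/149291
239457704/5537245
3598321637/83207966
702138722469/16236329278
4234661722340/97922760709
165853945893729/3835223996929
16478825907591931/381058094345897
248347600896857408/5742815905927667
2996650036669880827/69294848965477901
53691353059160997478/1241564465472674551

APPEND 43: p_0 = 43·1 + 0 = 43, q_0 = 43·0 + 1 = 1 → 43/1
APPEND 4: p_1 = 4·43 + 1 = 173, q_1 = 4·1 + 0 = 4 → 173/4
APPEND 12: p_2 = 12·173 + 43 = 2119, q_2 = 12·4 + 1 = 49 → 2119/49
APPEND 21: p_3 = 21·2119 + 173 = 44672, q_3 = 21·49 + 4 = 1033 → 44672/1033
APPEND 13: p_4 = 13·44672 + 2119 = 582855, q_4 = 13·1033 + 49 = 13478 → 582855/13478
APPEND 11: p_5 = 11·582855 + 44672 = 6456077, q_5 = 11·13478 + 1033 = 149291 → 6456077/149291
APPEND 37: p_6 = 37·6456077 + 582855 = 239457704, q_6 = 37·149291 + 13478 = 5537245 → 239457704/5537245
APPEND 15: p_7 = 15·239457704 + 6456077 = 3598321637, q_7 = 15·5537245 + 149291 = 83207966 → 3598321637/83207966
APPEND 6: p_8 = 6·3598321637 + 239457704 = 21829387526, q_8 = 6·83207966 + 5537245 = 504785041 → 21829387526/504785041
APPEND 32: p_9 = 32·21829387526 + 3598321637 = 702138722469, q_9 = 32·504785041 + 83207966 = 16236329278 → 702138722469/16236329278
APPEND 6: p_10 = 6·702138722469 + 21829387526 = 4234661722340, q_10 = 6·16236329278 + 504785041 = 97922760709 → 4234661722340/97922760709
APPEND 39: p_11 = 39·4234661722340 + 702138722469 = 165853945893729, q_11 = 39·97922760709 + 16236329278 = 3835223996929 → 165853945893729/3835223996929
APPEND 7: p_12 = 7·165853945893729 + 4234661722340 = 1165212282978443, q_12 = 7·3835223996929 + 97922760709 = 26944490739212 → 1165212282978443/26944490739212
APPEND 14: p_13 = 14·1165212282978443 + 165853945893729 = 16478825907591931, q_13 = 14·26944490739212 + 3835223996929 = 381058094345897 → 16478825907591931/381058094345897
APPEND 15: p_14 = 15·16478825907591931 + 1165212282978443 = 248347600896857408, q_14 = 15·381058094345897 + 26944490739212 = 5742815905927667 → 248347600896857408/5742815905927667
APPEND 11: p_15 = 11·248347600896857408 + 16478825907591931 = 2748302435773023419, q_15 = 11·5742815905927667 + 381058094345897 = 63552033059550234 → 2748302435773023419/63552033059550234
APPEND 1: p_16 = 1·2748302435773023419 + 248347600896857408 = 2996650036669880827, q_16 = 1·63552033059550234 + 5742815905927667 = 69294848965477901 → 2996650036669880827/69294848965477901
APPEND 17: p_17 = 17·2996650036669880827 + 2748302435773023419 = 53691353059160997478, q_17 = 17·69294848965477901 + 63552033059550234 = 1241564465472674551 → 53691353059160997478/1241564465472674551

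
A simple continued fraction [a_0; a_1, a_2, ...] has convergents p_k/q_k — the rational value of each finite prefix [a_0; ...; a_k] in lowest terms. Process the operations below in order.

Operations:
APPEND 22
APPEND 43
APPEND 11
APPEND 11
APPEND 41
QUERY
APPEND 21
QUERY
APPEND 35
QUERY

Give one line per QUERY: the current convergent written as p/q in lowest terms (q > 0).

APPEND 22: p_0 = 22·1 + 0 = 22, q_0 = 22·0 + 1 = 1 → 22/1
APPEND 43: p_1 = 43·22 + 1 = 947, q_1 = 43·1 + 0 = 43 → 947/43
APPEND 11: p_2 = 11·947 + 22 = 10439, q_2 = 11·43 + 1 = 474 → 10439/474
APPEND 11: p_3 = 11·10439 + 947 = 115776, q_3 = 11·474 + 43 = 5257 → 115776/5257
APPEND 41: p_4 = 41·115776 + 10439 = 4757255, q_4 = 41·5257 + 474 = 216011 → 4757255/216011
APPEND 21: p_5 = 21·4757255 + 115776 = 100018131, q_5 = 21·216011 + 5257 = 4541488 → 100018131/4541488
APPEND 35: p_6 = 35·100018131 + 4757255 = 3505391840, q_6 = 35·4541488 + 216011 = 159168091 → 3505391840/159168091

4757255/216011
100018131/4541488
3505391840/159168091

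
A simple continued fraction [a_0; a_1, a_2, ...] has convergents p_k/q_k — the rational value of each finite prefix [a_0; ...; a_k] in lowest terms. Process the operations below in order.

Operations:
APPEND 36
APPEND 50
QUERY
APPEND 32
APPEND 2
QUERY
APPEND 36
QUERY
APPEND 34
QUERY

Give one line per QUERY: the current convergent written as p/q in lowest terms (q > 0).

APPEND 36: p_0 = 36·1 + 0 = 36, q_0 = 36·0 + 1 = 1 → 36/1
APPEND 50: p_1 = 50·36 + 1 = 1801, q_1 = 50·1 + 0 = 50 → 1801/50
APPEND 32: p_2 = 32·1801 + 36 = 57668, q_2 = 32·50 + 1 = 1601 → 57668/1601
APPEND 2: p_3 = 2·57668 + 1801 = 117137, q_3 = 2·1601 + 50 = 3252 → 117137/3252
APPEND 36: p_4 = 36·117137 + 57668 = 4274600, q_4 = 36·3252 + 1601 = 118673 → 4274600/118673
APPEND 34: p_5 = 34·4274600 + 117137 = 145453537, q_5 = 34·118673 + 3252 = 4038134 → 145453537/4038134

1801/50
117137/3252
4274600/118673
145453537/4038134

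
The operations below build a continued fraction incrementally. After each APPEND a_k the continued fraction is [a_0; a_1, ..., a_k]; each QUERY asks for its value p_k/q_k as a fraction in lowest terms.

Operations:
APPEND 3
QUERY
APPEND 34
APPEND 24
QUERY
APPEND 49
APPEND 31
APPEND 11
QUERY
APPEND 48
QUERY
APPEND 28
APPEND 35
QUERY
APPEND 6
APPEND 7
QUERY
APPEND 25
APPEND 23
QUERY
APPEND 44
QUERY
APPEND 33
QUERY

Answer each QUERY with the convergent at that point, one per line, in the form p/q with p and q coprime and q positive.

3/1
2475/817
41538501/13711901
1997613241/659414142
1961112436956/647365189837
84719657753851/27966044318130
49070443800830831/16198202901521557
2161229341329733824/713423981443348657
71369638707682047023/23559189590532027238

APPEND 3: p_0 = 3·1 + 0 = 3, q_0 = 3·0 + 1 = 1 → 3/1
APPEND 34: p_1 = 34·3 + 1 = 103, q_1 = 34·1 + 0 = 34 → 103/34
APPEND 24: p_2 = 24·103 + 3 = 2475, q_2 = 24·34 + 1 = 817 → 2475/817
APPEND 49: p_3 = 49·2475 + 103 = 121378, q_3 = 49·817 + 34 = 40067 → 121378/40067
APPEND 31: p_4 = 31·121378 + 2475 = 3765193, q_4 = 31·40067 + 817 = 1242894 → 3765193/1242894
APPEND 11: p_5 = 11·3765193 + 121378 = 41538501, q_5 = 11·1242894 + 40067 = 13711901 → 41538501/13711901
APPEND 48: p_6 = 48·41538501 + 3765193 = 1997613241, q_6 = 48·13711901 + 1242894 = 659414142 → 1997613241/659414142
APPEND 28: p_7 = 28·1997613241 + 41538501 = 55974709249, q_7 = 28·659414142 + 13711901 = 18477307877 → 55974709249/18477307877
APPEND 35: p_8 = 35·55974709249 + 1997613241 = 1961112436956, q_8 = 35·18477307877 + 659414142 = 647365189837 → 1961112436956/647365189837
APPEND 6: p_9 = 6·1961112436956 + 55974709249 = 11822649330985, q_9 = 6·647365189837 + 18477307877 = 3902668446899 → 11822649330985/3902668446899
APPEND 7: p_10 = 7·11822649330985 + 1961112436956 = 84719657753851, q_10 = 7·3902668446899 + 647365189837 = 27966044318130 → 84719657753851/27966044318130
APPEND 25: p_11 = 25·84719657753851 + 11822649330985 = 2129814093177260, q_11 = 25·27966044318130 + 3902668446899 = 703053776400149 → 2129814093177260/703053776400149
APPEND 23: p_12 = 23·2129814093177260 + 84719657753851 = 49070443800830831, q_12 = 23·703053776400149 + 27966044318130 = 16198202901521557 → 49070443800830831/16198202901521557
APPEND 44: p_13 = 44·49070443800830831 + 2129814093177260 = 2161229341329733824, q_13 = 44·16198202901521557 + 703053776400149 = 713423981443348657 → 2161229341329733824/713423981443348657
APPEND 33: p_14 = 33·2161229341329733824 + 49070443800830831 = 71369638707682047023, q_14 = 33·713423981443348657 + 16198202901521557 = 23559189590532027238 → 71369638707682047023/23559189590532027238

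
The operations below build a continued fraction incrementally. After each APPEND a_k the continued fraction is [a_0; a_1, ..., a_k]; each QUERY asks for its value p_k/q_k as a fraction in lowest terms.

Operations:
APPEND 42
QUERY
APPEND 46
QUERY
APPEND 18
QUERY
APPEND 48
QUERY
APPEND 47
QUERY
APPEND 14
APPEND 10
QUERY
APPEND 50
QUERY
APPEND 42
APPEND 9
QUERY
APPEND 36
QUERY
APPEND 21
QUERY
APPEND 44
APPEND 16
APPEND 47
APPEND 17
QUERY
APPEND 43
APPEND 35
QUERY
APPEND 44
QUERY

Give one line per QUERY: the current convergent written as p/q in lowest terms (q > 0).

42/1
1933/46
34836/829
1674061/39838
78715703/1873215
11115654733/264521695
556886430553/13252349598
211159998072184/5025021192897
7625160276336583/181457626149103
160339525801140427/3815635170324060
90649158196404259851707/2157198073564525290031
136704029884313359525275862/3253176044679978615932151
6018880554359105446405435761/143232632218679242360747276

APPEND 42: p_0 = 42·1 + 0 = 42, q_0 = 42·0 + 1 = 1 → 42/1
APPEND 46: p_1 = 46·42 + 1 = 1933, q_1 = 46·1 + 0 = 46 → 1933/46
APPEND 18: p_2 = 18·1933 + 42 = 34836, q_2 = 18·46 + 1 = 829 → 34836/829
APPEND 48: p_3 = 48·34836 + 1933 = 1674061, q_3 = 48·829 + 46 = 39838 → 1674061/39838
APPEND 47: p_4 = 47·1674061 + 34836 = 78715703, q_4 = 47·39838 + 829 = 1873215 → 78715703/1873215
APPEND 14: p_5 = 14·78715703 + 1674061 = 1103693903, q_5 = 14·1873215 + 39838 = 26264848 → 1103693903/26264848
APPEND 10: p_6 = 10·1103693903 + 78715703 = 11115654733, q_6 = 10·26264848 + 1873215 = 264521695 → 11115654733/264521695
APPEND 50: p_7 = 50·11115654733 + 1103693903 = 556886430553, q_7 = 50·264521695 + 26264848 = 13252349598 → 556886430553/13252349598
APPEND 42: p_8 = 42·556886430553 + 11115654733 = 23400345737959, q_8 = 42·13252349598 + 264521695 = 556863204811 → 23400345737959/556863204811
APPEND 9: p_9 = 9·23400345737959 + 556886430553 = 211159998072184, q_9 = 9·556863204811 + 13252349598 = 5025021192897 → 211159998072184/5025021192897
APPEND 36: p_10 = 36·211159998072184 + 23400345737959 = 7625160276336583, q_10 = 36·5025021192897 + 556863204811 = 181457626149103 → 7625160276336583/181457626149103
APPEND 21: p_11 = 21·7625160276336583 + 211159998072184 = 160339525801140427, q_11 = 21·181457626149103 + 5025021192897 = 3815635170324060 → 160339525801140427/3815635170324060
APPEND 44: p_12 = 44·160339525801140427 + 7625160276336583 = 7062564295526515371, q_12 = 44·3815635170324060 + 181457626149103 = 168069405120407743 → 7062564295526515371/168069405120407743
APPEND 16: p_13 = 16·7062564295526515371 + 160339525801140427 = 113161368254225386363, q_13 = 16·168069405120407743 + 3815635170324060 = 2692926117096847948 → 113161368254225386363/2692926117096847948
APPEND 47: p_14 = 47·113161368254225386363 + 7062564295526515371 = 5325646872244119674432, q_14 = 47·2692926117096847948 + 168069405120407743 = 126735596908672261299 → 5325646872244119674432/126735596908672261299
APPEND 17: p_15 = 17·5325646872244119674432 + 113161368254225386363 = 90649158196404259851707, q_15 = 17·126735596908672261299 + 2692926117096847948 = 2157198073564525290031 → 90649158196404259851707/2157198073564525290031
APPEND 43: p_16 = 43·90649158196404259851707 + 5325646872244119674432 = 3903239449317627293297833, q_16 = 43·2157198073564525290031 + 126735596908672261299 = 92886252760183259732632 → 3903239449317627293297833/92886252760183259732632
APPEND 35: p_17 = 35·3903239449317627293297833 + 90649158196404259851707 = 136704029884313359525275862, q_17 = 35·92886252760183259732632 + 2157198073564525290031 = 3253176044679978615932151 → 136704029884313359525275862/3253176044679978615932151
APPEND 44: p_18 = 44·136704029884313359525275862 + 3903239449317627293297833 = 6018880554359105446405435761, q_18 = 44·3253176044679978615932151 + 92886252760183259732632 = 143232632218679242360747276 → 6018880554359105446405435761/143232632218679242360747276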